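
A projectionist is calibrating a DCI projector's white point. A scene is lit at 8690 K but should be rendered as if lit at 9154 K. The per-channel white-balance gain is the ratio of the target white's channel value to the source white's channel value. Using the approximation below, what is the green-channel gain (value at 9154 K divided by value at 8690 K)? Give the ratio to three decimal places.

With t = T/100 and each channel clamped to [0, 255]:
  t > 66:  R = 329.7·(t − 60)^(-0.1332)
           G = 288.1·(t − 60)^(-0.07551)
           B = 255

0.988

At 8690 K (t = 86.9):
  G = 288.1·(86.9 − 60)^(-0.07551) = 288.1·26.9^(-0.07551) = 288.1·0.77990 = 224.689.
At 9154 K (t = 91.54):
  G = 288.1·(91.54 − 60)^(-0.07551) = 288.1·31.54^(-0.07551) = 288.1·0.77059 = 222.006.
Gain = 222.006 / 224.689 = 0.9881 → 0.988.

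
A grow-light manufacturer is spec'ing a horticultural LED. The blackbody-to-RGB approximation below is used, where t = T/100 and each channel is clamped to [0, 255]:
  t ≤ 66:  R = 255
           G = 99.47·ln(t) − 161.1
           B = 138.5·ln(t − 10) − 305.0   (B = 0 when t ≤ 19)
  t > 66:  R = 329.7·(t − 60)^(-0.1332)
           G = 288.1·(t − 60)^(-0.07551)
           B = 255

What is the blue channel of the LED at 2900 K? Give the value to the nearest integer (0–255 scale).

t = 2900/100 = 29; the t ≤ 66 branch applies.
B = 138.5·ln(29 − 10) − 305.0 = 138.5·ln 19 − 305.0 = 138.5·2.9444 − 305.0 = 102.805.
Rounded: 103.

103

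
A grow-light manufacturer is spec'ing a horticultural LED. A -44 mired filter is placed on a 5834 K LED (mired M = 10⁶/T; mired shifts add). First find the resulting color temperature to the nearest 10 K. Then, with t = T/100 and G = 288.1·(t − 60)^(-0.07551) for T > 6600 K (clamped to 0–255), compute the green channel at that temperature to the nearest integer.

M_in = 10⁶/5834 = 171.41; M_out = 171.41 + (-44) = 127.41.
T_out = 10⁶/127.41 = 7848.7 K → 7850 K; t = 78.5.
G = 288.1·(78.5 − 60)^(-0.07551) = 288.1·18.5^(-0.07551) = 288.1·0.80226 = 231.131.
Rounded: 231.

231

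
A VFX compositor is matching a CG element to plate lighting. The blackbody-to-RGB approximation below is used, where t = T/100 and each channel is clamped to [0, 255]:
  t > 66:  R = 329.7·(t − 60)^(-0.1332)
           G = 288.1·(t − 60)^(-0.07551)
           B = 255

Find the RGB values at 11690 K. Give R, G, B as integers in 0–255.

R=192, G=212, B=255

t = 11690/100 = 116.9; the t > 66 branch applies.
R = 329.7·(116.9 − 60)^(-0.1332) = 329.7·56.9^(-0.1332) = 329.7·0.58374 = 192.459.
G = 288.1·(116.9 − 60)^(-0.07551) = 288.1·56.9^(-0.07551) = 288.1·0.73701 = 212.332.
B = 255 by definition for t > 66.
Rounded: (192, 212, 255).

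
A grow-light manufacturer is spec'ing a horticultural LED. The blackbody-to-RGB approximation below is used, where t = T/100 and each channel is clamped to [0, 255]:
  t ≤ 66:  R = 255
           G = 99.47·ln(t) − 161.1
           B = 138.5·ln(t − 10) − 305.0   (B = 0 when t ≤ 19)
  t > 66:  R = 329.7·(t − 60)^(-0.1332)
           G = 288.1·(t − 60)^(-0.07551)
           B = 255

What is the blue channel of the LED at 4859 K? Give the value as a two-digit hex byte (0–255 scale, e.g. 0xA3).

0xC9

t = 4859/100 = 48.59; the t ≤ 66 branch applies.
B = 138.5·ln(48.59 − 10) − 305.0 = 138.5·ln 38.59 − 305.0 = 138.5·3.6530 − 305.0 = 200.940.
Rounded: 201; in hex, 0xC9.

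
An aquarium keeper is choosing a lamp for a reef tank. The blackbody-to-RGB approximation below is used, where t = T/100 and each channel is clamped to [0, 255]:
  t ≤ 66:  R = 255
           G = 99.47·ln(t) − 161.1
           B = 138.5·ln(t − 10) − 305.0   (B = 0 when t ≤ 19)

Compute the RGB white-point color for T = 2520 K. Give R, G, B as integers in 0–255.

t = 2520/100 = 25.2; the t ≤ 66 branch applies.
R = 255 by definition for t ≤ 66.
G = 99.47·ln 25.2 − 161.1 = 99.47·3.2268 − 161.1 = 159.874.
B = 138.5·ln(25.2 − 10) − 305.0 = 138.5·ln 15.2 − 305.0 = 138.5·2.7213 − 305.0 = 71.899.
Rounded: (255, 160, 72).

R=255, G=160, B=72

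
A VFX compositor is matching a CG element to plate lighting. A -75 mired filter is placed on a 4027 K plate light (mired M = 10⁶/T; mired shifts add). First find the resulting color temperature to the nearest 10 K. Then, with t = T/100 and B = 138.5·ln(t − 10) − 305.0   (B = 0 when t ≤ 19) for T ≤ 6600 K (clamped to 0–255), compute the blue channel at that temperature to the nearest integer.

M_in = 10⁶/4027 = 248.32; M_out = 248.32 + (-75) = 173.32.
T_out = 10⁶/173.32 = 5769.5 K → 5770 K; t = 57.7.
B = 138.5·ln(57.7 − 10) − 305.0 = 138.5·ln 47.7 − 305.0 = 138.5·3.8649 − 305.0 = 230.293.
Rounded: 230.

230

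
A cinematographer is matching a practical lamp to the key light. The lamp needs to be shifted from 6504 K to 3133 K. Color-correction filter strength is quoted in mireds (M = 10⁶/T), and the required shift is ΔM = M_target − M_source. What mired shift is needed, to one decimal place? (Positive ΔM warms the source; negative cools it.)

M_source = 10⁶/6504 = 153.752; M_target = 10⁶/3133 = 319.183.
ΔM = 319.183 − 153.752 = 165.431 → +165.4 mireds, a warming shift.

+165.4 mireds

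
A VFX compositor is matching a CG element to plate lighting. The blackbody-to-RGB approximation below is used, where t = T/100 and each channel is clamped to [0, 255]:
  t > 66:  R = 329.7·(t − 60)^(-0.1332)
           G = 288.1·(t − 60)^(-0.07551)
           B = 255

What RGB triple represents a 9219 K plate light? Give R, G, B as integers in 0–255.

t = 9219/100 = 92.19; the t > 66 branch applies.
R = 329.7·(92.19 − 60)^(-0.1332) = 329.7·32.19^(-0.1332) = 329.7·0.62975 = 207.630.
G = 288.1·(92.19 − 60)^(-0.07551) = 288.1·32.19^(-0.07551) = 288.1·0.76940 = 221.664.
B = 255 by definition for t > 66.
Rounded: (208, 222, 255).

R=208, G=222, B=255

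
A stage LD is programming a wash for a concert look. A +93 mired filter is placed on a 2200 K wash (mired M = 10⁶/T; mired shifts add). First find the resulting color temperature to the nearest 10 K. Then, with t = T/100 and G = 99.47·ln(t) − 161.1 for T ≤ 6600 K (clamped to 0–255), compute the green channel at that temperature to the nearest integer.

M_in = 10⁶/2200 = 454.55; M_out = 454.55 + (+93) = 547.55.
T_out = 10⁶/547.55 = 1826.3 K → 1830 K; t = 18.3.
G = 99.47·ln 18.3 − 161.1 = 99.47·2.9069 − 161.1 = 128.049.
Rounded: 128.

128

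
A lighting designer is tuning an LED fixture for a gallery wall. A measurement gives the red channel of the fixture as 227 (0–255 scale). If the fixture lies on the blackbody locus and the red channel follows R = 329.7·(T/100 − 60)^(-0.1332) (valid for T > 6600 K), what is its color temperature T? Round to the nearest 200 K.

(t − 60)^(-0.1332) = 227/329.7 = 0.68850.
t − 60 = 0.68850^(1/-0.1332) = 0.68850^(-7.508) = 16.478, so t = 76.478.
T = 100·t = 7648 K → 7600 K to the nearest 200 K.

7600 K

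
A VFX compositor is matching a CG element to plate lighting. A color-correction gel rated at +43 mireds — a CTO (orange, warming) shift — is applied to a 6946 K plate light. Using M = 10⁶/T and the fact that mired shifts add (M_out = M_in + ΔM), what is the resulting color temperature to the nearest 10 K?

5350 K

M_in = 10⁶/6946 = 143.97 mireds.
M_out = 143.97 + (+43) = 186.97 mireds.
T_out = 10⁶/186.97 = 5348.5 K → 5350 K.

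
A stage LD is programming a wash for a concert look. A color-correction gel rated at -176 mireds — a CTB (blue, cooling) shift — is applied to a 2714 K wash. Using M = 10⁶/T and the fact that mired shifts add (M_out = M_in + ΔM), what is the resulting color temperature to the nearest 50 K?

5200 K

M_in = 10⁶/2714 = 368.46 mireds.
M_out = 368.46 + (-176) = 192.46 mireds.
T_out = 10⁶/192.46 = 5195.9 K → 5200 K.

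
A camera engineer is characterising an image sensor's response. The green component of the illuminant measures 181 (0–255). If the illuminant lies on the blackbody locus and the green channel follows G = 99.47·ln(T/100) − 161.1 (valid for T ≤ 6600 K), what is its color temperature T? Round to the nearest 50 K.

3100 K

ln t = (181 + 161.1) / 99.47 = 3.4392.
t = e^3.4392 = 31.163.
T = 100·t = 3116 K → 3100 K to the nearest 50 K.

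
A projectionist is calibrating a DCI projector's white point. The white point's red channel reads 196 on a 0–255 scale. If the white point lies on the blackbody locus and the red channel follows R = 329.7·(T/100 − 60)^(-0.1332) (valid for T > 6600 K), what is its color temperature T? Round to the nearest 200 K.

11000 K

(t − 60)^(-0.1332) = 196/329.7 = 0.59448.
t − 60 = 0.59448^(1/-0.1332) = 0.59448^(-7.508) = 49.621, so t = 109.621.
T = 100·t = 10962 K → 11000 K to the nearest 200 K.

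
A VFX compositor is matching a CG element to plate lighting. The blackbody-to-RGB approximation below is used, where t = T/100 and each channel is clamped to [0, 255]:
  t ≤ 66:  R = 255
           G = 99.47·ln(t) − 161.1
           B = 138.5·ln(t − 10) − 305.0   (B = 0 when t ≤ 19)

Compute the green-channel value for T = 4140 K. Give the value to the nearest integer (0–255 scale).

209

t = 4140/100 = 41.4; the t ≤ 66 branch applies.
G = 99.47·ln 41.4 − 161.1 = 99.47·3.7233 − 161.1 = 209.255.
Rounded: 209.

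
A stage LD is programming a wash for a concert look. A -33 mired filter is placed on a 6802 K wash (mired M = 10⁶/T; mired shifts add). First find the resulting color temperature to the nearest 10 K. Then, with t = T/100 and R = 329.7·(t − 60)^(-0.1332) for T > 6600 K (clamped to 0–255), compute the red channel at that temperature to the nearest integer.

M_in = 10⁶/6802 = 147.02; M_out = 147.02 + (-33) = 114.02.
T_out = 10⁶/114.02 = 8770.7 K → 8770 K; t = 87.7.
R = 329.7·(87.7 − 60)^(-0.1332) = 329.7·27.7^(-0.1332) = 329.7·0.64248 = 211.827.
Rounded: 212.

212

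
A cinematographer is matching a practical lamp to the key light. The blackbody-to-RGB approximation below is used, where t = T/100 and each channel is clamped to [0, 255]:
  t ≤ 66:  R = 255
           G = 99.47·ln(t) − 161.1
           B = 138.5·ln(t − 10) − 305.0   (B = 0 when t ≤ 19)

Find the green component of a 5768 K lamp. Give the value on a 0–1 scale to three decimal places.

0.950

t = 5768/100 = 57.68; the t ≤ 66 branch applies.
G = 99.47·ln 57.68 − 161.1 = 99.47·4.0549 − 161.1 = 242.242.
On a 0–1 scale: 242.242/255 = 0.9500 → 0.950.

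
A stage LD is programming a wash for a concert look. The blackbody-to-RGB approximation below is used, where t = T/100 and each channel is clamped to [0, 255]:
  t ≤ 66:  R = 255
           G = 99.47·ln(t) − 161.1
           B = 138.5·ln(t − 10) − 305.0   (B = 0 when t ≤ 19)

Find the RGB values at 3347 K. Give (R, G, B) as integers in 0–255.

t = 3347/100 = 33.47; the t ≤ 66 branch applies.
R = 255 by definition for t ≤ 66.
G = 99.47·ln 33.47 − 161.1 = 99.47·3.5106 − 161.1 = 188.104.
B = 138.5·ln(33.47 − 10) − 305.0 = 138.5·ln 23.47 − 305.0 = 138.5·3.1557 − 305.0 = 132.068.
Rounded: (255, 188, 132).

(255, 188, 132)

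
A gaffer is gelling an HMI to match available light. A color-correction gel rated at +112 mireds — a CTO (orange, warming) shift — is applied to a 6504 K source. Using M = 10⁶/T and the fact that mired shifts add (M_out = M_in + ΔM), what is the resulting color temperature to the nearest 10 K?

M_in = 10⁶/6504 = 153.75 mireds.
M_out = 153.75 + (+112) = 265.75 mireds.
T_out = 10⁶/265.75 = 3762.9 K → 3760 K.

3760 K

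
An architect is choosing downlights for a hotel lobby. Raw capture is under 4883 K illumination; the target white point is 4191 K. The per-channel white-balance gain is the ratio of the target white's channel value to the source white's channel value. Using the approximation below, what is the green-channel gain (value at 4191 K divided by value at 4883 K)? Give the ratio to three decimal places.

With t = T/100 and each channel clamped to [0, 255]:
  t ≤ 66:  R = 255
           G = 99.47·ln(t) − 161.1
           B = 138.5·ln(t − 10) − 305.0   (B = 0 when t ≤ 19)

At 4883 K (t = 48.83):
  G = 99.47·ln 48.83 − 161.1 = 99.47·3.8883 − 161.1 = 225.674.
At 4191 K (t = 41.91):
  G = 99.47·ln 41.91 − 161.1 = 99.47·3.7355 − 161.1 = 210.473.
Gain = 210.473 / 225.674 = 0.9326 → 0.933.

0.933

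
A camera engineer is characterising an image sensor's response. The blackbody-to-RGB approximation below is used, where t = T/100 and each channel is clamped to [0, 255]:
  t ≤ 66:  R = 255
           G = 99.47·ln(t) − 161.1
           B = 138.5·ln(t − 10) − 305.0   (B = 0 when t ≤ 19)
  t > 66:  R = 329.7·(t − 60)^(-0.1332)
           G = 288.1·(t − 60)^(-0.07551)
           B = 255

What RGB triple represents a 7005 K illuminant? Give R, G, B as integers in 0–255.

R=242, G=242, B=255

t = 7005/100 = 70.05; the t > 66 branch applies.
R = 329.7·(70.05 − 60)^(-0.1332) = 329.7·10.05^(-0.1332) = 329.7·0.73538 = 242.455.
G = 288.1·(70.05 − 60)^(-0.07551) = 288.1·10.05^(-0.07551) = 288.1·0.84009 = 242.030.
B = 255 by definition for t > 66.
Rounded: (242, 242, 255).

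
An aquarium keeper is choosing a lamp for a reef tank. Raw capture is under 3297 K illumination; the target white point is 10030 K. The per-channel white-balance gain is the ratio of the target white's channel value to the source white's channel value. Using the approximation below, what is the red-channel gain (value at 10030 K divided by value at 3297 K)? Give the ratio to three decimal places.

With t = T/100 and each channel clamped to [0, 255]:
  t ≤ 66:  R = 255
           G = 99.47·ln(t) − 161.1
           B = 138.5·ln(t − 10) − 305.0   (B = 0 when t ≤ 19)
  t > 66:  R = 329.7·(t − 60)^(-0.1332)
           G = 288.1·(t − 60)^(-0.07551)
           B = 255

0.790

At 3297 K (t = 32.97):
  R = 255 by definition for t ≤ 66.
At 10030 K (t = 100.3):
  R = 329.7·(100.3 − 60)^(-0.1332) = 329.7·40.3^(-0.1332) = 329.7·0.61119 = 201.508.
Gain = 201.508 / 255.000 = 0.7902 → 0.790.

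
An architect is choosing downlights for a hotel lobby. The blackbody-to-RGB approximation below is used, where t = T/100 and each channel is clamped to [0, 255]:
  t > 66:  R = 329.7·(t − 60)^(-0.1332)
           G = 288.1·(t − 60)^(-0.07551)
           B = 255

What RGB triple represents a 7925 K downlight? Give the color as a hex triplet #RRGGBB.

t = 7925/100 = 79.25; the t > 66 branch applies.
R = 329.7·(79.25 − 60)^(-0.1332) = 329.7·19.25^(-0.1332) = 329.7·0.67439 = 222.348.
G = 288.1·(79.25 − 60)^(-0.07551) = 288.1·19.25^(-0.07551) = 288.1·0.79986 = 230.439.
B = 255 by definition for t > 66.
Rounded: (222, 230, 255).
In hex: #DEE6FF.

#DEE6FF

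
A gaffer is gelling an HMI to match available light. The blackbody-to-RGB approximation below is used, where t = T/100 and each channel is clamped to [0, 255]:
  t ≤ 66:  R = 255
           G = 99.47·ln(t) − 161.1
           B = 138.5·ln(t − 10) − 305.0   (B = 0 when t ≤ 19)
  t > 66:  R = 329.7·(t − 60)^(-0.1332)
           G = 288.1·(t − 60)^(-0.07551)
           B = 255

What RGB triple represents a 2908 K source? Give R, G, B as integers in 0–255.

t = 2908/100 = 29.08; the t ≤ 66 branch applies.
R = 255 by definition for t ≤ 66.
G = 99.47·ln 29.08 − 161.1 = 99.47·3.3701 − 161.1 = 174.119.
B = 138.5·ln(29.08 − 10) − 305.0 = 138.5·ln 19.08 − 305.0 = 138.5·2.9486 − 305.0 = 103.387.
Rounded: (255, 174, 103).

R=255, G=174, B=103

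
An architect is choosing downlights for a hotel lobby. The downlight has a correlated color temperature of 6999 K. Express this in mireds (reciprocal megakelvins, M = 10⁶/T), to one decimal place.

142.9 mireds

M = 10⁶ / 6999 = 142.878 → 142.9 mireds.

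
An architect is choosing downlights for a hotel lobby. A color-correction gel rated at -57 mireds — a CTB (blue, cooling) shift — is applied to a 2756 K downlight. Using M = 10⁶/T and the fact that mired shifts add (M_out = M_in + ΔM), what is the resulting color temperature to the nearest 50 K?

3250 K

M_in = 10⁶/2756 = 362.84 mireds.
M_out = 362.84 + (-57) = 305.84 mireds.
T_out = 10⁶/305.84 = 3269.6 K → 3250 K.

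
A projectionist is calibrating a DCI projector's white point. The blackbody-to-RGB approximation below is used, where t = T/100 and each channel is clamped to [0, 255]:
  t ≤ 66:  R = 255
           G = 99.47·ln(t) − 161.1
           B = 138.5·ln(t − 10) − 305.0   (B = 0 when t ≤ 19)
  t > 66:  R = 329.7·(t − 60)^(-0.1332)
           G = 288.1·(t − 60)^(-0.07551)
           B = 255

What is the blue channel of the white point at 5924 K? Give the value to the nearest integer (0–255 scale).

235

t = 5924/100 = 59.24; the t ≤ 66 branch applies.
B = 138.5·ln(59.24 − 10) − 305.0 = 138.5·ln 49.24 − 305.0 = 138.5·3.8967 − 305.0 = 234.694.
Rounded: 235.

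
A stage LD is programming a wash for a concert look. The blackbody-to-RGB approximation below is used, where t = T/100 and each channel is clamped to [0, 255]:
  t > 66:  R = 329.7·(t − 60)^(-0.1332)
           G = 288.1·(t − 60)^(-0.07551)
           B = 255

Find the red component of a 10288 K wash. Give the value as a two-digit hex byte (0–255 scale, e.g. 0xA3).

t = 10288/100 = 102.88; the t > 66 branch applies.
R = 329.7·(102.88 − 60)^(-0.1332) = 329.7·42.88^(-0.1332) = 329.7·0.60615 = 199.849.
Rounded: 200; in hex, 0xC8.

0xC8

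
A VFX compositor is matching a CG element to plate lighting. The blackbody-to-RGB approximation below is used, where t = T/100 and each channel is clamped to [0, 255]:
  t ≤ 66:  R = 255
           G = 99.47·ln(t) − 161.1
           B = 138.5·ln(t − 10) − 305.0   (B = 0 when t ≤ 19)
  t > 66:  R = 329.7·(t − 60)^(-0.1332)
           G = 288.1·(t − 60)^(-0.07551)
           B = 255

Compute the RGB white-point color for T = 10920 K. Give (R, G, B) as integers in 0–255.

(196, 215, 255)

t = 10920/100 = 109.2; the t > 66 branch applies.
R = 329.7·(109.2 − 60)^(-0.1332) = 329.7·49.2^(-0.1332) = 329.7·0.59516 = 196.223.
G = 288.1·(109.2 − 60)^(-0.07551) = 288.1·49.2^(-0.07551) = 288.1·0.74514 = 214.676.
B = 255 by definition for t > 66.
Rounded: (196, 215, 255).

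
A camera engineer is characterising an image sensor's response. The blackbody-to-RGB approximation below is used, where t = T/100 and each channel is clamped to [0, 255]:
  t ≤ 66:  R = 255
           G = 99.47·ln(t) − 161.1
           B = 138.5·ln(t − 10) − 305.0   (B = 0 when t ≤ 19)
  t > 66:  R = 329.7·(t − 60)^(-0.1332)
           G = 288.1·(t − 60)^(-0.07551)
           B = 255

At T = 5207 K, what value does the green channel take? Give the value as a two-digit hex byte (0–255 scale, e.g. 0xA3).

0xE8

t = 5207/100 = 52.07; the t ≤ 66 branch applies.
G = 99.47·ln 52.07 − 161.1 = 99.47·3.9526 − 161.1 = 232.064.
Rounded: 232; in hex, 0xE8.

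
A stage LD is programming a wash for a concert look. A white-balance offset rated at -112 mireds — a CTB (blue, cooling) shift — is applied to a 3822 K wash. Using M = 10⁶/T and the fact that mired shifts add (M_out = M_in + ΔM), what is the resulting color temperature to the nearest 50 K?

6700 K

M_in = 10⁶/3822 = 261.64 mireds.
M_out = 261.64 + (-112) = 149.64 mireds.
T_out = 10⁶/149.64 = 6682.6 K → 6700 K.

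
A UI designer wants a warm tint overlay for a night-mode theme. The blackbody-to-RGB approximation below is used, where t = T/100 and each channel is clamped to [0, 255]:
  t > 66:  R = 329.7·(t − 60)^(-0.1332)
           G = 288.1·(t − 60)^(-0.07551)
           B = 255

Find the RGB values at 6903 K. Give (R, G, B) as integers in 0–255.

(246, 244, 255)

t = 6903/100 = 69.03; the t > 66 branch applies.
R = 329.7·(69.03 − 60)^(-0.1332) = 329.7·9.03^(-0.1332) = 329.7·0.74594 = 245.936.
G = 288.1·(69.03 − 60)^(-0.07551) = 288.1·9.03^(-0.07551) = 288.1·0.84691 = 243.994.
B = 255 by definition for t > 66.
Rounded: (246, 244, 255).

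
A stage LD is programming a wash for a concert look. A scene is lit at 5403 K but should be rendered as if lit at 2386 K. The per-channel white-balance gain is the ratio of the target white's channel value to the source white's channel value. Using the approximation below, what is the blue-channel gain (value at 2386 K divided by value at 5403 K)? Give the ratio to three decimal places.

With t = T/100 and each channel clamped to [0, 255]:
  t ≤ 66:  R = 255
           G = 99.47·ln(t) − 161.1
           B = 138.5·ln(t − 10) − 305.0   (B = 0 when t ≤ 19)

0.270

At 5403 K (t = 54.03):
  B = 138.5·ln(54.03 − 10) − 305.0 = 138.5·ln 44.03 − 305.0 = 138.5·3.7849 − 305.0 = 219.205.
At 2386 K (t = 23.86):
  B = 138.5·ln(23.86 − 10) − 305.0 = 138.5·ln 13.86 − 305.0 = 138.5·2.6290 − 305.0 = 59.117.
Gain = 59.117 / 219.205 = 0.2697 → 0.270.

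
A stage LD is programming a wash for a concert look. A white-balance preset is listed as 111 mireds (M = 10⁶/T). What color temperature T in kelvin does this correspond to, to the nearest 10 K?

T = 10⁶ / 111 = 9009.01 K → 9010 K.

9010 K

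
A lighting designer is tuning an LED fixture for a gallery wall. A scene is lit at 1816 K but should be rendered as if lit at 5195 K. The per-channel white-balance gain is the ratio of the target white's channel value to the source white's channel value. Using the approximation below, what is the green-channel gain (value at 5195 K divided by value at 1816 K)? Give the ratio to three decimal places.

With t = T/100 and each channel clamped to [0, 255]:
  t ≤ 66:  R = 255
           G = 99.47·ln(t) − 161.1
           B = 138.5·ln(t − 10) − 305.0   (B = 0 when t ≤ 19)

1.821

At 1816 K (t = 18.16):
  G = 99.47·ln 18.16 − 161.1 = 99.47·2.8992 − 161.1 = 127.286.
At 5195 K (t = 51.95):
  G = 99.47·ln 51.95 − 161.1 = 99.47·3.9503 − 161.1 = 231.835.
Gain = 231.835 / 127.286 = 1.8214 → 1.821.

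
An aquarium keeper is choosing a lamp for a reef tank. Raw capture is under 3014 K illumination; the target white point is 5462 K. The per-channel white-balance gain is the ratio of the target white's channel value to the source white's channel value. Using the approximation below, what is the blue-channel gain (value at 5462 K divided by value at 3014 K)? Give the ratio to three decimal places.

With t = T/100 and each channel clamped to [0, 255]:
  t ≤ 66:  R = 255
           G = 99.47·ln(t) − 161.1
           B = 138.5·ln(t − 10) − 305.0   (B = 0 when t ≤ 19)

1.994

At 3014 K (t = 30.14):
  B = 138.5·ln(30.14 − 10) − 305.0 = 138.5·ln 20.14 − 305.0 = 138.5·3.0027 − 305.0 = 110.875.
At 5462 K (t = 54.62):
  B = 138.5·ln(54.62 − 10) − 305.0 = 138.5·ln 44.62 − 305.0 = 138.5·3.7982 − 305.0 = 221.048.
Gain = 221.048 / 110.875 = 1.9937 → 1.994.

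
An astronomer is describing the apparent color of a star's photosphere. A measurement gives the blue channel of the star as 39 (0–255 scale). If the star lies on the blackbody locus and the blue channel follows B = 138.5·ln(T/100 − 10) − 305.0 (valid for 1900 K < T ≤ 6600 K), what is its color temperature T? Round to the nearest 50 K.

ln(t − 10) = (39 + 305.0) / 138.5 = 2.4838.
t − 10 = e^2.4838 = 11.986, so t = 21.986.
T = 100·t = 2199 K → 2200 K to the nearest 50 K.

2200 K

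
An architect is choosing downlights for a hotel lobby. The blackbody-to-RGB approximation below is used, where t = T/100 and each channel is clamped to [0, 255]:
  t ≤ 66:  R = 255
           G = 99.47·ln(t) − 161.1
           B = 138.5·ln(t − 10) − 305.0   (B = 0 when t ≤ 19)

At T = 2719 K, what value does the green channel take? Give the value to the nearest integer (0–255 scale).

167

t = 2719/100 = 27.19; the t ≤ 66 branch applies.
G = 99.47·ln 27.19 − 161.1 = 99.47·3.3028 − 161.1 = 167.434.
Rounded: 167.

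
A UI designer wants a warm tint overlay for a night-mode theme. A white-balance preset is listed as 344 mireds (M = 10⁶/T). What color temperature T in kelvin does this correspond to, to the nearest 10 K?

2910 K

T = 10⁶ / 344 = 2906.98 K → 2910 K.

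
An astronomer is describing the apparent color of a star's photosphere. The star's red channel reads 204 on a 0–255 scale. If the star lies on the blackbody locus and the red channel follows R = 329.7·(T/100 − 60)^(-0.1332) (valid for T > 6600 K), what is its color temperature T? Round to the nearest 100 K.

(t − 60)^(-0.1332) = 204/329.7 = 0.61874.
t − 60 = 0.61874^(1/-0.1332) = 0.61874^(-7.508) = 36.748, so t = 96.748.
T = 100·t = 9675 K → 9700 K to the nearest 100 K.

9700 K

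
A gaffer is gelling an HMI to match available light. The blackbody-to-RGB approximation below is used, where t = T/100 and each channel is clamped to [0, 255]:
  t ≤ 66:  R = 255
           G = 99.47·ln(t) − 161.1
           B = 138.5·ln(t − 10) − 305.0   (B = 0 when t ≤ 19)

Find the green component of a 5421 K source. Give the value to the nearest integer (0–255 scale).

t = 5421/100 = 54.21; the t ≤ 66 branch applies.
G = 99.47·ln 54.21 − 161.1 = 99.47·3.9929 − 161.1 = 236.070.
Rounded: 236.

236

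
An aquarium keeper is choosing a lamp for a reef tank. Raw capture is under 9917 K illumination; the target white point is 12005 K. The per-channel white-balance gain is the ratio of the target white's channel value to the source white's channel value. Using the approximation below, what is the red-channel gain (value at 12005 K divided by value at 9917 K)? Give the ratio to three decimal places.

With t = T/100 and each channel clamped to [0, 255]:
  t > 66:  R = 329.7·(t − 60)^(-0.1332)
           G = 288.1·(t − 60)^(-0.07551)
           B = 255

0.945

At 9917 K (t = 99.17):
  R = 329.7·(99.17 − 60)^(-0.1332) = 329.7·39.17^(-0.1332) = 329.7·0.61351 = 202.273.
At 12005 K (t = 120.05):
  R = 329.7·(120.05 − 60)^(-0.1332) = 329.7·60.05^(-0.1332) = 329.7·0.57956 = 191.083.
Gain = 191.083 / 202.273 = 0.9447 → 0.945.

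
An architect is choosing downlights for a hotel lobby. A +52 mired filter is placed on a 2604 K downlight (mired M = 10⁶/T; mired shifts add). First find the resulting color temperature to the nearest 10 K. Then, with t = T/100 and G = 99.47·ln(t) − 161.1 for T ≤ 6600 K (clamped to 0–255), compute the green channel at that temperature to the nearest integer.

150

M_in = 10⁶/2604 = 384.02; M_out = 384.02 + (+52) = 436.02.
T_out = 10⁶/436.02 = 2293.4 K → 2290 K; t = 22.9.
G = 99.47·ln 22.9 − 161.1 = 99.47·3.1311 − 161.1 = 150.354.
Rounded: 150.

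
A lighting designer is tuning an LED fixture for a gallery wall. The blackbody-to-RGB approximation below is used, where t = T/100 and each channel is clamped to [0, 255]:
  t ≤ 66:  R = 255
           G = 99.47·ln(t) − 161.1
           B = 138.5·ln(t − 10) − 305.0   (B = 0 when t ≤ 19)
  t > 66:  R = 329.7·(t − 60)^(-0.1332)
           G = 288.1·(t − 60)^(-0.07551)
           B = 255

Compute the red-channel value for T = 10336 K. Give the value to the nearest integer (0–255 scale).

t = 10336/100 = 103.36; the t > 66 branch applies.
R = 329.7·(103.36 − 60)^(-0.1332) = 329.7·43.36^(-0.1332) = 329.7·0.60526 = 199.553.
Rounded: 200.

200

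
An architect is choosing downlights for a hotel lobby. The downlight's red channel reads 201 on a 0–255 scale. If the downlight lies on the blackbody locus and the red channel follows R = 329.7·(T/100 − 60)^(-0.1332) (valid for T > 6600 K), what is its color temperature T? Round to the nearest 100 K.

10100 K

(t − 60)^(-0.1332) = 201/329.7 = 0.60965.
t − 60 = 0.60965^(1/-0.1332) = 0.60965^(-7.508) = 41.071, so t = 101.071.
T = 100·t = 10107 K → 10100 K to the nearest 100 K.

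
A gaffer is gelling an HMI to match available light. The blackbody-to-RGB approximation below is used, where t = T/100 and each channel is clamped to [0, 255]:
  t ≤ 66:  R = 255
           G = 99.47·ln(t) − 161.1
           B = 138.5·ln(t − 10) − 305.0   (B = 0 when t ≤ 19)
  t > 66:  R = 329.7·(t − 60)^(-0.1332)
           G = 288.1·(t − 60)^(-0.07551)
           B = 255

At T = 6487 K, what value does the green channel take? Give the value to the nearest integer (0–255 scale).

t = 6487/100 = 64.87; the t ≤ 66 branch applies.
G = 99.47·ln 64.87 − 161.1 = 99.47·4.1724 − 161.1 = 253.927.
Rounded: 254.

254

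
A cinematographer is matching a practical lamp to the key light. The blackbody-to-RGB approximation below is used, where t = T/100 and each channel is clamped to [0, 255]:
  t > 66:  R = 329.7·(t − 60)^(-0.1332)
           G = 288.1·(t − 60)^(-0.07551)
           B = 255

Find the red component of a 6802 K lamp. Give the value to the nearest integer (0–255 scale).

t = 6802/100 = 68.02; the t > 66 branch applies.
R = 329.7·(68.02 − 60)^(-0.1332) = 329.7·8.02^(-0.1332) = 329.7·0.75782 = 249.852.
Rounded: 250.

250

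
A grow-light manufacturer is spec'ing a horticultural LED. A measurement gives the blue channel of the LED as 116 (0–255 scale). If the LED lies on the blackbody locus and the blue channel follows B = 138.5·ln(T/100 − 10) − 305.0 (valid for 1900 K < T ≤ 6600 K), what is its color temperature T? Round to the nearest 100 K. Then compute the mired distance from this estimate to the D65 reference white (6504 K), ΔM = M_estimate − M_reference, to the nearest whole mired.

ln(t − 10) = (116 + 305.0) / 138.5 = 3.0397.
t − 10 = e^3.0397 = 20.899, so t = 30.899.
T = 100·t = 3090 K → 3100 K to the nearest 100 K.
M_estimate = 10⁶/3100 = 322.58; M_reference = 10⁶/6504 = 153.75.
ΔM = 322.58 − 153.75 = 168.83 → +169 mireds.

+169 mireds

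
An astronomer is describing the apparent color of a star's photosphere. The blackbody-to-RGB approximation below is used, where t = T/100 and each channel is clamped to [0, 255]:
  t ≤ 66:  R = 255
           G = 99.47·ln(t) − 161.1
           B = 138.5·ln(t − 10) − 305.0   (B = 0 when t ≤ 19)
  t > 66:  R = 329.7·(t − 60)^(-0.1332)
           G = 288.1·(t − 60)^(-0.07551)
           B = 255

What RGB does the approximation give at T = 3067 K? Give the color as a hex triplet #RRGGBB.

#FFB372

t = 3067/100 = 30.67; the t ≤ 66 branch applies.
R = 255 by definition for t ≤ 66.
G = 99.47·ln 30.67 − 161.1 = 99.47·3.4233 − 161.1 = 179.414.
B = 138.5·ln(30.67 − 10) − 305.0 = 138.5·ln 20.67 − 305.0 = 138.5·3.0287 − 305.0 = 114.473.
Rounded: (255, 179, 114).
In hex: #FFB372.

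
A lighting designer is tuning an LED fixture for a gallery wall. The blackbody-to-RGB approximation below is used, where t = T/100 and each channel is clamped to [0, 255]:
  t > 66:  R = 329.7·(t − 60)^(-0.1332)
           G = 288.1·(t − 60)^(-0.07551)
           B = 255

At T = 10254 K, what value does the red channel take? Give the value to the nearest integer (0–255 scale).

t = 10254/100 = 102.54; the t > 66 branch applies.
R = 329.7·(102.54 − 60)^(-0.1332) = 329.7·42.54^(-0.1332) = 329.7·0.60680 = 200.061.
Rounded: 200.

200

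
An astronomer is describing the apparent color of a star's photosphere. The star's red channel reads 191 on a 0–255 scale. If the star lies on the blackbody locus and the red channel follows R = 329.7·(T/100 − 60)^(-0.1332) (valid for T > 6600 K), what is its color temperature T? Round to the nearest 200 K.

(t − 60)^(-0.1332) = 191/329.7 = 0.57931.
t − 60 = 0.57931^(1/-0.1332) = 0.57931^(-7.508) = 60.245, so t = 120.245.
T = 100·t = 12025 K → 12000 K to the nearest 200 K.

12000 K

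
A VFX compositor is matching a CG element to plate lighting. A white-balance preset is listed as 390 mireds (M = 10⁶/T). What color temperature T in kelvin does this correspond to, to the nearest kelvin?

2564 K

T = 10⁶ / 390 = 2564.10 K → 2564 K.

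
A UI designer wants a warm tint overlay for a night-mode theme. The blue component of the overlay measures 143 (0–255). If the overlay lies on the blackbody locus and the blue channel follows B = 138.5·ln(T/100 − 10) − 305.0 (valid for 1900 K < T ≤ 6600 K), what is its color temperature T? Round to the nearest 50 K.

3550 K

ln(t − 10) = (143 + 305.0) / 138.5 = 3.2347.
t − 10 = e^3.2347 = 25.398, so t = 35.398.
T = 100·t = 3540 K → 3550 K to the nearest 50 K.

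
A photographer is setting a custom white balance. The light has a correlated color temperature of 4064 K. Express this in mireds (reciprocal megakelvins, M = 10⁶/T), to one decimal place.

246.1 mireds

M = 10⁶ / 4064 = 246.063 → 246.1 mireds.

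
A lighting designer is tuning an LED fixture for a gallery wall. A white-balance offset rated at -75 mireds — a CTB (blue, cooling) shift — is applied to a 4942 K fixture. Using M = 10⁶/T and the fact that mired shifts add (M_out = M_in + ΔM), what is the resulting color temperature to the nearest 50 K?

7850 K

M_in = 10⁶/4942 = 202.35 mireds.
M_out = 202.35 + (-75) = 127.35 mireds.
T_out = 10⁶/127.35 = 7852.5 K → 7850 K.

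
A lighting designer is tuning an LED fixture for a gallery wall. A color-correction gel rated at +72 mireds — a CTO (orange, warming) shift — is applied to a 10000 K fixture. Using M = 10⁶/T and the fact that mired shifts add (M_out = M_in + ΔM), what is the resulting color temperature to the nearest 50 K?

5800 K

M_in = 10⁶/10000 = 100.00 mireds.
M_out = 100.00 + (+72) = 172.00 mireds.
T_out = 10⁶/172.00 = 5814.0 K → 5800 K.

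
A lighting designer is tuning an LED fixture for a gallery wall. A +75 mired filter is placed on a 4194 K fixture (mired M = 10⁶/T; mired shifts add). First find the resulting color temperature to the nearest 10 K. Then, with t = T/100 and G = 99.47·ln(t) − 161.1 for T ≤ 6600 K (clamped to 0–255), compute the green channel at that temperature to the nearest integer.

183

M_in = 10⁶/4194 = 238.44; M_out = 238.44 + (+75) = 313.44.
T_out = 10⁶/313.44 = 3190.4 K → 3190 K; t = 31.9.
G = 99.47·ln 31.9 − 161.1 = 99.47·3.4626 − 161.1 = 183.325.
Rounded: 183.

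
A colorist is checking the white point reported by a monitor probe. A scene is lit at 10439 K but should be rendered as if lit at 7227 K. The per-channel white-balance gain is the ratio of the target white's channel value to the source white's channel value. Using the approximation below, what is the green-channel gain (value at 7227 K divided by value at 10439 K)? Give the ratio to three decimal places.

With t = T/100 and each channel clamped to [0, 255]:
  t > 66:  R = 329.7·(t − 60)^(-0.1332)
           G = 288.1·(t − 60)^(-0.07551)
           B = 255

At 10439 K (t = 104.39):
  G = 288.1·(104.39 − 60)^(-0.07551) = 288.1·44.39^(-0.07551) = 288.1·0.75095 = 216.350.
At 7227 K (t = 72.27):
  G = 288.1·(72.27 − 60)^(-0.07551) = 288.1·12.27^(-0.07551) = 288.1·0.82753 = 238.410.
Gain = 238.410 / 216.350 = 1.1020 → 1.102.

1.102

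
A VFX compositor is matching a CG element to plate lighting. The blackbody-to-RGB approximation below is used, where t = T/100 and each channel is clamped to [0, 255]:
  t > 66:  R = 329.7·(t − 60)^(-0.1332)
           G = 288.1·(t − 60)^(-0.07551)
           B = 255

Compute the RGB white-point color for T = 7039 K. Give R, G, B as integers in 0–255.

R=241, G=241, B=255

t = 7039/100 = 70.39; the t > 66 branch applies.
R = 329.7·(70.39 − 60)^(-0.1332) = 329.7·10.39^(-0.1332) = 329.7·0.73213 = 241.382.
G = 288.1·(70.39 − 60)^(-0.07551) = 288.1·10.39^(-0.07551) = 288.1·0.83798 = 241.423.
B = 255 by definition for t > 66.
Rounded: (241, 241, 255).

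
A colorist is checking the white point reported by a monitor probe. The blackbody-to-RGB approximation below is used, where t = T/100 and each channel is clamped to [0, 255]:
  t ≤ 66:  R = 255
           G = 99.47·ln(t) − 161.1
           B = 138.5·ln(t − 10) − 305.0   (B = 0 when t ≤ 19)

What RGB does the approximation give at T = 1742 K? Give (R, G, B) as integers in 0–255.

(255, 123, 0)

t = 1742/100 = 17.42; the t ≤ 66 branch applies.
R = 255 by definition for t ≤ 66.
G = 99.47·ln 17.42 − 161.1 = 99.47·2.8576 − 161.1 = 123.147.
t = 17.42 ≤ 19, so B = 0.
Rounded: (255, 123, 0).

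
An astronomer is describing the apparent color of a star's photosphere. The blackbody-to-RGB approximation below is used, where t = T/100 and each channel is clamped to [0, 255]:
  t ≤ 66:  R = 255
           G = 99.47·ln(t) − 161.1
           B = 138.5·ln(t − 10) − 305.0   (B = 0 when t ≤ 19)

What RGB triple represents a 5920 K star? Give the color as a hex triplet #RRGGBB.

t = 5920/100 = 59.2; the t ≤ 66 branch applies.
R = 255 by definition for t ≤ 66.
G = 99.47·ln 59.2 − 161.1 = 99.47·4.0809 − 161.1 = 244.829.
B = 138.5·ln(59.2 − 10) − 305.0 = 138.5·ln 49.2 − 305.0 = 138.5·3.8959 − 305.0 = 234.581.
Rounded: (255, 245, 235).
In hex: #FFF5EB.

#FFF5EB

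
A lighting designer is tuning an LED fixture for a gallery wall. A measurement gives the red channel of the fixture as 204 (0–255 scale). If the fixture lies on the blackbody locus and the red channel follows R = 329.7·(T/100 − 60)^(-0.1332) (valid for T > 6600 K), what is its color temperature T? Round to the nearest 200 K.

9600 K

(t − 60)^(-0.1332) = 204/329.7 = 0.61874.
t − 60 = 0.61874^(1/-0.1332) = 0.61874^(-7.508) = 36.748, so t = 96.748.
T = 100·t = 9675 K → 9600 K to the nearest 200 K.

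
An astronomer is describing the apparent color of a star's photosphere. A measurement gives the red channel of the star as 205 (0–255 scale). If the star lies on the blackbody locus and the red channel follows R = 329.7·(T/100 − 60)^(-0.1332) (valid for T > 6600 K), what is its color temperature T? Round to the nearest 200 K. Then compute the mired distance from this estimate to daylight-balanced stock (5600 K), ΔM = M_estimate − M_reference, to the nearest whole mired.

(t − 60)^(-0.1332) = 205/329.7 = 0.62178.
t − 60 = 0.62178^(1/-0.1332) = 0.62178^(-7.508) = 35.423, so t = 95.423.
T = 100·t = 9542 K → 9600 K to the nearest 200 K.
M_estimate = 10⁶/9600 = 104.17; M_reference = 10⁶/5600 = 178.57.
ΔM = 104.17 − 178.57 = -74.40 → -74 mireds.

-74 mireds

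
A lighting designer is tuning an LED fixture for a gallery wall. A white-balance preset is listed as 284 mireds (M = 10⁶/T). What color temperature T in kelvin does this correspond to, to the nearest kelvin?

T = 10⁶ / 284 = 3521.13 K → 3521 K.

3521 K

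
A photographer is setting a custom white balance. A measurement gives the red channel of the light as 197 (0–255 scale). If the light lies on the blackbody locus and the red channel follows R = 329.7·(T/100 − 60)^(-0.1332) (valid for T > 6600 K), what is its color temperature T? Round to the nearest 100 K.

(t − 60)^(-0.1332) = 197/329.7 = 0.59751.
t − 60 = 0.59751^(1/-0.1332) = 0.59751^(-7.508) = 47.761, so t = 107.761.
T = 100·t = 10776 K → 10800 K to the nearest 100 K.

10800 K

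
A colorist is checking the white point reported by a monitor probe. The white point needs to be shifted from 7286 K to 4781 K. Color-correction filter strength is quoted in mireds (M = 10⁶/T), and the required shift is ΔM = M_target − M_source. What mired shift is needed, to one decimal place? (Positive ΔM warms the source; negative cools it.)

+71.9 mireds

M_source = 10⁶/7286 = 137.250; M_target = 10⁶/4781 = 209.161.
ΔM = 209.161 − 137.250 = 71.912 → +71.9 mireds, a warming shift.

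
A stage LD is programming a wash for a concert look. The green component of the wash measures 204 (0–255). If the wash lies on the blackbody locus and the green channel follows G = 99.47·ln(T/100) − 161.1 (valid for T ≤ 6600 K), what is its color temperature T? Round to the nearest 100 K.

3900 K

ln t = (204 + 161.1) / 99.47 = 3.6705.
t = e^3.6705 = 39.270.
T = 100·t = 3927 K → 3900 K to the nearest 100 K.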